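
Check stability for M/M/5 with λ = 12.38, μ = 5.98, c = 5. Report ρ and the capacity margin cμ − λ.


Total capacity cμ = 5·5.98 = 29.90/hr
ρ = λ/(cμ) = 12.38/29.90 = 0.4140
Stable ⇔ ρ < 1: YES
Spare capacity = cμ − λ = 29.90 − 12.38 = 17.52/hr

Final: ρ = 0.4140; stable; margin = 17.52/hr


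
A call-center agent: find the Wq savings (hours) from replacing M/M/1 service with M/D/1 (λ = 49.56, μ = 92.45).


ρ = 49.56/92.45 = 0.5361
Wq(M/M/1) = ρ/(μ−λ) = 0.5361/42.89 = 0.01250 hr
Wq(M/D/1) = ρ/(2(μ−λ)) = 0.006249 hr
Savings = 0.01250 − 0.006249 = 0.006249 hr

Final: 0.006249 hr


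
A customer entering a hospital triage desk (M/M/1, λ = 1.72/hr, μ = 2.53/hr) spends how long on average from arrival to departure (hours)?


W = 1/(μ−λ) = 1/(2.53 − 1.72) = 1/0.8100 = 1.2346 hr

Final: 1.2346 hr


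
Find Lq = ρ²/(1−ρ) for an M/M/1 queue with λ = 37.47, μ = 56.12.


ρ = 37.47/56.12 = 0.6677
Lq = ρ²/(1−ρ) = 0.4458/0.3323 = 1.3414

Final: 1.3414


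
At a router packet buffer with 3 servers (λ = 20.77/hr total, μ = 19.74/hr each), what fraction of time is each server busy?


ρ = λ/(cμ) = 20.77/(3·19.74) = 20.77/59.22 = 0.3507

Final: 0.3507


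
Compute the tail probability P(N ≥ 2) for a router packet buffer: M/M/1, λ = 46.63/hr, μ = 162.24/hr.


ρ = 46.63/162.24 = 0.2874
P(N ≥ n) = ρ^n = 0.2874^2 = 0.082607

Final: 0.082607


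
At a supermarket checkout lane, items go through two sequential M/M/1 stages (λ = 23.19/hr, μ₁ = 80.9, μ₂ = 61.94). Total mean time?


Each node sees arrival rate λ = 23.19/hr (tandem ⇒ throughput preserved).
W₁ = 1/(μ₁−λ) = 1/(80.9−23.19) = 0.01733 hr
W₂ = 1/(μ₂−λ) = 1/(61.94−23.19) = 0.02581 hr
W_total = W₁ + W₂ = 0.01733 + 0.02581 = 0.04313 hr

Final: 0.04313 hr


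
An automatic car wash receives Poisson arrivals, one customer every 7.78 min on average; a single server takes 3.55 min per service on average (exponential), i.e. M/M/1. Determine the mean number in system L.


λ = 60/7.78 = 7.7121 /hr
μ = 60/3.55 = 16.9014 /hr
ρ = λ/μ = 7.7121/16.9014 = 0.4563
L = ρ/(1−ρ) = 0.4563/0.5437 = 0.8392

Final: 0.8392


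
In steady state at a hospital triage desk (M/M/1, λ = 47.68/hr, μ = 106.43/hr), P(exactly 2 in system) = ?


ρ = 47.68/106.43 = 0.4480
P_n = (1−ρ)·ρ^n = (1 − 0.4480)·0.4480^2 = 0.5520·0.200699 = 0.110787

Final: 0.110787


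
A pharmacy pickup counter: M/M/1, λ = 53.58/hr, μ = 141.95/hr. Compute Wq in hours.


ρ = 53.58/141.95 = 0.3775
Wq = ρ/(μ−λ) = 0.3775/(141.95 − 53.58) = 0.3775/88.37 = 0.004271 hr

Final: 0.004271 hr


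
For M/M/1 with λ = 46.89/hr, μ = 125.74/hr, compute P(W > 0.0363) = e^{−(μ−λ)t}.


W ~ Exponential(μ−λ) for M/M/1.
μ − λ = 125.74 − 46.89 = 78.8500
P(W > t) = e^{−(μ−λ)t} = e^{−2.8623} = 0.057140

Final: 0.057140


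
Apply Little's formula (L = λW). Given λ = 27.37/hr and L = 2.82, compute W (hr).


W = L/λ = 2.82/27.37 = 0.1030 hr

Final: 0.1030 hr


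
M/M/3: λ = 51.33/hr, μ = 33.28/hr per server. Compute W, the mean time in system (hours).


a = 1.5424; ρ = 0.5141; P₀ = 0.200384
Lq = P₀·a^c·ρ/(c!(1−ρ)²) = 0.26686
Wq = Lq/λ = 0.26686/51.33 = 0.005199 hr
W = Wq + 1/μ = 0.005199 + 0.03005 = 0.03525 hr

Final: 0.03525 hr


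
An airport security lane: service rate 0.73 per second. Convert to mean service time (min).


Mean service time = 1/μ = 1/0.73 second = 1.36986 second
In minutes: 1.36986 × 0.0166667 = 0.02283 min

Final: 0.02283 min


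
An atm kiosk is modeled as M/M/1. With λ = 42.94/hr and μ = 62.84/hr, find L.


ρ = λ/μ = 42.94/62.84 = 0.6833
L = ρ/(1−ρ) = 0.6833/(1 − 0.6833) = 0.6833/0.3167 = 2.1578

Final: 2.1578


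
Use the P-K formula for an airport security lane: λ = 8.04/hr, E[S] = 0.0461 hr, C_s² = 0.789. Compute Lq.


ρ = λ·E[S] = 8.04·0.0461 = 0.3706
Lq = ρ²(1+C_s²)/(2(1−ρ)) = 0.1374·(1+0.789)/(2·0.6294)
= 0.1374·1.7890/1.2587 = 0.19525

Final: 0.19525


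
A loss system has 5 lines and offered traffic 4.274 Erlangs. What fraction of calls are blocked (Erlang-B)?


B(c,a) = (a^c/c!) / Σ_{k=0}^{c} a^k/k!
a^5/5! = 11.884785
Σ terms (k=0..5): 1.00000 + 4.27400 + 9.13354 + 13.01225 + 13.90359 + 11.88479 = 53.208157
B = 11.884785/53.208157 = 0.223364

Final: 0.223364


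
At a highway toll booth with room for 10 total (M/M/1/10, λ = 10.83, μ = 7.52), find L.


ρ = 10.83/7.52 = 1.4402
L = ρ[1 − (K+1)ρ^K + Kρ^(K+1)] / [(1−ρ)(1−ρ^(K+1))]
Numerator: 1.4402·(1 − 11·38.380105 + 10·55.273476) = 189.458180
Denominator: (-0.4402)·(-54.273476) = 23.888990
L = 189.458180/23.888990 = 7.9308

Final: 7.9308


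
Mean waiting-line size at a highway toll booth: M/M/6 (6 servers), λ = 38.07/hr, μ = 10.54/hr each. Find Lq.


a = λ/μ = 3.6120; ρ = a/6 = 0.6020
P₀ = 0.025672
Lq = P₀·a^c·ρ / (c!·(1−ρ)²) = 0.025672·2220.51441·0.6020/(720·0.15841)
= 0.30088

Final: 0.30088


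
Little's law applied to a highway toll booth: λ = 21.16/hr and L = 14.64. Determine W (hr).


W = L/λ = 14.64/21.16 = 0.6919 hr

Final: 0.6919 hr


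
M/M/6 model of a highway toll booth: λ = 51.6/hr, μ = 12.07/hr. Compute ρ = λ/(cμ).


ρ = λ/(cμ) = 51.6/(6·12.07) = 51.6/72.42 = 0.7125

Final: 0.7125


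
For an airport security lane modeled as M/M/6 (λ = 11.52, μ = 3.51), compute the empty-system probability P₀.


a = λ/μ = 11.52/3.51 = 3.2821; ρ = a/c = 0.5470
Σ_{k=0}^{5} a^k/k! (terms k=0..5) = 1.00000 + 3.28205 + 5.38593 + 5.89230 + 4.83471 + 3.17355 = 23.56854
Tail: a^6/(6!(1−ρ)) = 1249.89110/(720·0.4530) = 3.83221
P₀ = 1/(23.56854 + 3.83221) = 1/27.40075 = 0.036495

Final: 0.036495


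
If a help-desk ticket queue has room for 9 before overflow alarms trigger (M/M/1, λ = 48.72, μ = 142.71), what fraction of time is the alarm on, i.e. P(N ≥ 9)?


ρ = 48.72/142.71 = 0.3414
P(N ≥ n) = ρ^n = 0.3414^9 = 0.00006299

Final: 0.00006299


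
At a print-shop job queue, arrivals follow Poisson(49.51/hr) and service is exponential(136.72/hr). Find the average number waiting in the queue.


ρ = 49.51/136.72 = 0.3621
Lq = ρ²/(1−ρ) = 0.1311/0.6379 = 0.2056

Final: 0.2056


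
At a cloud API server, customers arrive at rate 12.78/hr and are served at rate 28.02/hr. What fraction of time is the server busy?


ρ = λ/μ = 12.78/28.02 = 0.4561

Final: 0.4561


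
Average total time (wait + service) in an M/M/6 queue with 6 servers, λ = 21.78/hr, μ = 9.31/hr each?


a = 2.3394; ρ = 0.3899; P₀ = 0.096016
Lq = P₀·a^c·ρ/(c!(1−ρ)²) = 0.02290
Wq = Lq/λ = 0.02290/21.78 = 0.001051 hr
W = Wq + 1/μ = 0.001051 + 0.10741 = 0.10846 hr

Final: 0.10846 hr


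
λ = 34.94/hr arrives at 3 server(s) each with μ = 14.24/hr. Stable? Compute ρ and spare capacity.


Total capacity cμ = 3·14.24 = 42.72/hr
ρ = λ/(cμ) = 34.94/42.72 = 0.8179
Stable ⇔ ρ < 1: YES
Spare capacity = cμ − λ = 42.72 − 34.94 = 7.78/hr

Final: ρ = 0.8179; stable; margin = 7.78/hr


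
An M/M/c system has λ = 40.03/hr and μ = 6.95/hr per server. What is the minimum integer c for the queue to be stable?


Stability requires cμ > λ ⇔ c > λ/μ.
λ/μ = 40.03/6.95 = 5.7597
Minimum integer c = ⌊5.7597⌋ + 1 = 6
Check: 6·6.95 = 41.70 > 40.03, while 5·6.95 = 34.75 ≤ 40.03

Final: 6 servers


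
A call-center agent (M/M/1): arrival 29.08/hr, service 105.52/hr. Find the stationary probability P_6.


ρ = 29.08/105.52 = 0.2756
P_n = (1−ρ)·ρ^n = (1 − 0.2756)·0.2756^6 = 0.7244·0.0004381 = 0.0003174

Final: 0.0003174


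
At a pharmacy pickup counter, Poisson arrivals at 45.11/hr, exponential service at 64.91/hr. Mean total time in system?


W = 1/(μ−λ) = 1/(64.91 − 45.11) = 1/19.80 = 0.05051 hr

Final: 0.05051 hr


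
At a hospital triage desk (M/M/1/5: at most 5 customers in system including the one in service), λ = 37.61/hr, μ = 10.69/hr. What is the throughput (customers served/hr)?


ρ = 3.5182; P_K = (1−ρ)ρ^5/(1−ρ^6) = 0.716145
λ_eff = λ(1 − P_K) = 37.61·(1 − 0.716145) = 37.61·0.283855 = 10.6758 /hr

Final: 10.6758 /hr


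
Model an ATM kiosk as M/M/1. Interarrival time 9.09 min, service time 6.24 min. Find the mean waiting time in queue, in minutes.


λ = 60/9.09 = 6.6007 /hr
μ = 60/6.24 = 9.6154 /hr
ρ = λ/μ = 6.6007/9.6154 = 0.6865
Wq = ρ/(μ−λ) = 0.6865/(9.6154−6.6007) = 0.22771 hr
In minutes: 0.22771·60 = 13.662 min

Final: 13.662 min


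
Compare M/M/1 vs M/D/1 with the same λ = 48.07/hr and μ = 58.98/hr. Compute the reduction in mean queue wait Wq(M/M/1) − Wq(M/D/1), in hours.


ρ = 48.07/58.98 = 0.8150
Wq(M/M/1) = ρ/(μ−λ) = 0.8150/10.91 = 0.07470 hr
Wq(M/D/1) = ρ/(2(μ−λ)) = 0.03735 hr
Savings = 0.07470 − 0.03735 = 0.03735 hr

Final: 0.03735 hr


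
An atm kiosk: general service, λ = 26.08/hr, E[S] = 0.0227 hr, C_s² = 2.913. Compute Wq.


ρ = λ·E[S] = 26.08·0.0227 = 0.5920
E[S²] = E[S]²(1+C_s²) = 0.0227²·(1+2.913) = 0.002016
Wq = λ·E[S²]/(2(1−ρ)) = 26.08·0.002016/(2·0.4080) = 0.06445 hr

Final: 0.06445 hr


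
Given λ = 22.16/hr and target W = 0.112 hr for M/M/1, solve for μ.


W = 1/(μ−λ) ⇒ μ − λ = 1/W = 1/0.112 = 8.9286
μ = λ + 1/W = 22.16 + 8.9286 = 31.0886 per hr

Final: 31.0886 /hr


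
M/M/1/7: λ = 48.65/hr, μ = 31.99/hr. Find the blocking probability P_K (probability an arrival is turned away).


ρ = λ/μ = 48.65/31.99 = 1.5208
P_K = (1−ρ)ρ^K/(1−ρ^(K+1)) = (-0.5208·18.813961)/(1 − 28.612041)
= -9.798080/-27.612041 = 0.354848

Final: 0.354848


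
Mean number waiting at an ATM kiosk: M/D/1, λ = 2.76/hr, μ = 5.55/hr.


ρ = 2.76/5.55 = 0.4973
M/D/1: Lq = ρ²/(2(1−ρ)) = 0.2473/(2·0.5027) = 0.24598

Final: 0.24598


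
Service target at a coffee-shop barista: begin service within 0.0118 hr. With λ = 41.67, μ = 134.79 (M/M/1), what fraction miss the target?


ρ = 41.67/134.79 = 0.3091
P(Wq > t) = ρ·e^{−(μ−λ)t} = 0.3091·e^{−1.0988}
= 0.3091·0.333265 = 0.103028

Final: 0.103028


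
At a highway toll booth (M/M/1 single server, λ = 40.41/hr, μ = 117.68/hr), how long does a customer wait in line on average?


ρ = 40.41/117.68 = 0.3434
Wq = ρ/(μ−λ) = 0.3434/(117.68 − 40.41) = 0.3434/77.27 = 0.004444 hr

Final: 0.004444 hr


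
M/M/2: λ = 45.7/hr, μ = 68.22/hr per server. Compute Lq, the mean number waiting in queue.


a = λ/μ = 0.6699; ρ = a/2 = 0.3349
P₀ = 0.498188
Lq = P₀·a^c·ρ / (c!·(1−ρ)²) = 0.498188·0.44875·0.3349/(2·0.44230)
= 0.08465

Final: 0.08465


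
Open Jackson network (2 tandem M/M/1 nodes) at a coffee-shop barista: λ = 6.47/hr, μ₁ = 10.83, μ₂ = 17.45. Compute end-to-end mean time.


Each node sees arrival rate λ = 6.47/hr (tandem ⇒ throughput preserved).
W₁ = 1/(μ₁−λ) = 1/(10.83−6.47) = 0.22936 hr
W₂ = 1/(μ₂−λ) = 1/(17.45−6.47) = 0.09107 hr
W_total = W₁ + W₂ = 0.22936 + 0.09107 = 0.32043 hr

Final: 0.32043 hr


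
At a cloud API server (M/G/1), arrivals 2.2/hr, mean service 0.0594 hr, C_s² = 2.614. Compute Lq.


ρ = λ·E[S] = 2.2·0.0594 = 0.1307
Lq = ρ²(1+C_s²)/(2(1−ρ)) = 0.01708·(1+2.614)/(2·0.8693)
= 0.01708·3.6140/1.7386 = 0.03550

Final: 0.03550


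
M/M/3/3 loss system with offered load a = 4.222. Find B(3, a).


B(c,a) = (a^c/c!) / Σ_{k=0}^{c} a^k/k!
a^3/3! = 12.543058
Σ terms (k=0..3): 1.00000 + 4.22200 + 8.91264 + 12.54306 = 26.677700
B = 12.543058/26.677700 = 0.470170

Final: 0.470170


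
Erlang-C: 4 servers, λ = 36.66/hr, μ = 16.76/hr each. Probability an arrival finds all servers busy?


a = λ/μ = 2.1874; ρ = a/4 = 0.5468
P₀ = 0.106060 (from M/M/c formula)
C(c,a) = [a^c/(c!(1−ρ))]·P₀ = [22.89148/(24·0.4532)]·0.106060
= 2.10479·0.106060 = 0.223234

Final: 0.223234


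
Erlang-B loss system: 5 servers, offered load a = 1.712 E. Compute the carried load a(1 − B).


B(5,1.712) = 0.022306 (Erlang-B)
Carried load = a(1 − B) = 1.712·(1 − 0.022306) = 1.712·0.977694 = 1.6738 E

Final: 1.6738 Erlangs


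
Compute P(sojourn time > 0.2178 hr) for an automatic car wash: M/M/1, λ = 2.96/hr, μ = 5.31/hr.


W ~ Exponential(μ−λ) for M/M/1.
μ − λ = 5.31 − 2.96 = 2.3500
P(W > t) = e^{−(μ−λ)t} = e^{−0.5118} = 0.599398

Final: 0.599398


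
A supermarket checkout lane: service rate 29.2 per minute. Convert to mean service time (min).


Mean service time = 1/μ = 1/29.2 minute = 0.03425 minute
In minutes: 0.03425 × 1 = 0.03425 min

Final: 0.03425 min


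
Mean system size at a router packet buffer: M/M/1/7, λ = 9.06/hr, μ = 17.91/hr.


ρ = 9.06/17.91 = 0.5059
L = ρ[1 − (K+1)ρ^K + Kρ^(K+1)] / [(1−ρ)(1−ρ^(K+1))]
Numerator: 0.5059·(1 − 8·0.008477 + 7·0.004288) = 0.486742
Denominator: (0.4941)·(0.995712) = 0.492018
L = 0.486742/0.492018 = 0.9893

Final: 0.9893


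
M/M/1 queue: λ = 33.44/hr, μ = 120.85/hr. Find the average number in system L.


ρ = λ/μ = 33.44/120.85 = 0.2767
L = ρ/(1−ρ) = 0.2767/(1 − 0.2767) = 0.2767/0.7233 = 0.3826

Final: 0.3826


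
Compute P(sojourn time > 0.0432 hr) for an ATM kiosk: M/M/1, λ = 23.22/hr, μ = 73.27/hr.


W ~ Exponential(μ−λ) for M/M/1.
μ − λ = 73.27 − 23.22 = 50.0500
P(W > t) = e^{−(μ−λ)t} = e^{−2.1622} = 0.115076

Final: 0.115076


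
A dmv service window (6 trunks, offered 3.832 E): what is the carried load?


B(6,3.832) = 0.105156 (Erlang-B)
Carried load = a(1 − B) = 3.832·(1 − 0.105156) = 3.832·0.894844 = 3.4290 E

Final: 3.4290 Erlangs


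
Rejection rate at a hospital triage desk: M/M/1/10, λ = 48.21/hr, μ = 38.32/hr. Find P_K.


ρ = λ/μ = 48.21/38.32 = 1.2581
P_K = (1−ρ)ρ^K/(1−ρ^(K+1)) = (-0.2581·9.933821)/(1 − 12.497638)
= -2.563817/-11.497638 = 0.222986

Final: 0.222986


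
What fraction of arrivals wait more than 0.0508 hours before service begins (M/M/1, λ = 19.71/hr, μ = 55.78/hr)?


ρ = 19.71/55.78 = 0.3534
P(Wq > t) = ρ·e^{−(μ−λ)t} = 0.3534·e^{−1.8324}
= 0.3534·0.160036 = 0.056549

Final: 0.056549


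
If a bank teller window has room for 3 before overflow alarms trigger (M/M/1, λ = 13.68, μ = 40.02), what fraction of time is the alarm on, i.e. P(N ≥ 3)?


ρ = 13.68/40.02 = 0.3418
P(N ≥ n) = ρ^n = 0.3418^3 = 0.039942

Final: 0.039942


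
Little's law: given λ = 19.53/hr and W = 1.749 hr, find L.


L = λW = 19.53·1.749 = 34.1580

Final: 34.1580


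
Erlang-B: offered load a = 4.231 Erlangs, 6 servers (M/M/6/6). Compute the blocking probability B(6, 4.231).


B(c,a) = (a^c/c!) / Σ_{k=0}^{c} a^k/k!
a^6/6! = 7.967566
Σ terms (k=0..6): 1.00000 + 4.23100 + 8.95068 + 12.62344 + 13.35245 + 11.29884 + 7.96757 = 59.423977
B = 7.967566/59.423977 = 0.134080

Final: 0.134080


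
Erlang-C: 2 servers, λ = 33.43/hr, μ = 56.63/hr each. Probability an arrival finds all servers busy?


a = λ/μ = 0.5903; ρ = a/2 = 0.2952
P₀ = 0.544209 (from M/M/c formula)
C(c,a) = [a^c/(c!(1−ρ))]·P₀ = [0.34848/(2·0.7048)]·0.544209
= 0.24721·0.544209 = 0.134532

Final: 0.134532


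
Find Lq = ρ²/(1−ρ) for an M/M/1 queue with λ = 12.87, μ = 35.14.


ρ = 12.87/35.14 = 0.3662
Lq = ρ²/(1−ρ) = 0.1341/0.6338 = 0.2117

Final: 0.2117


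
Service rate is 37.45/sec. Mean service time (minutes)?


Mean service time = 1/μ = 1/37.45 second = 0.02670 second
In minutes: 0.02670 × 0.0166667 = 0.0004450 min

Final: 0.0004450 min


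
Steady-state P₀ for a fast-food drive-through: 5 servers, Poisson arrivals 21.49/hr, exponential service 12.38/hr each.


a = λ/μ = 21.49/12.38 = 1.7359; ρ = a/c = 0.3472
Σ_{k=0}^{4} a^k/k! (terms k=0..4) = 1.00000 + 1.73586 + 1.50661 + 0.87176 + 0.37831 = 5.49255
Tail: a^5/(5!(1−ρ)) = 15.76082/(120·0.6528) = 0.20119
P₀ = 1/(5.49255 + 0.20119) = 1/5.69374 = 0.175632

Final: 0.175632


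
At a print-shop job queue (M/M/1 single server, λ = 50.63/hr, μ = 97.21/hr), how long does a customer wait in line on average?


ρ = 50.63/97.21 = 0.5208
Wq = ρ/(μ−λ) = 0.5208/(97.21 − 50.63) = 0.5208/46.58 = 0.01118 hr

Final: 0.01118 hr


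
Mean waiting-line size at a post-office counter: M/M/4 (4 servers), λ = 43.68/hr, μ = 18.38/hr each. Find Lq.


a = λ/μ = 2.3765; ρ = a/4 = 0.5941
P₀ = 0.085384
Lq = P₀·a^c·ρ / (c!·(1−ρ)²) = 0.085384·31.89690·0.5941/(24·0.16474)
= 0.40926

Final: 0.40926


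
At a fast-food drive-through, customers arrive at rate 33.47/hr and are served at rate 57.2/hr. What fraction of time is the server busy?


ρ = λ/μ = 33.47/57.2 = 0.5851

Final: 0.5851


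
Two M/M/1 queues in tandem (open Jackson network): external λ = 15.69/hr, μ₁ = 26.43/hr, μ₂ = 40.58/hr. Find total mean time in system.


Each node sees arrival rate λ = 15.69/hr (tandem ⇒ throughput preserved).
W₁ = 1/(μ₁−λ) = 1/(26.43−15.69) = 0.09311 hr
W₂ = 1/(μ₂−λ) = 1/(40.58−15.69) = 0.04018 hr
W_total = W₁ + W₂ = 0.09311 + 0.04018 = 0.13329 hr

Final: 0.13329 hr


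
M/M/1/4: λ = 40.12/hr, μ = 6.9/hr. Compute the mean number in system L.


ρ = 40.12/6.9 = 5.8145
L = ρ[1 − (K+1)ρ^K + Kρ^(K+1)] / [(1−ρ)(1−ρ^(K+1))]
Numerator: 5.8145·(1 − 5·1143.002906 + 4·6645.982113) = 121347.963267
Denominator: (-4.8145)·(-6644.982113) = 31992.218229
L = 121347.963267/31992.218229 = 3.7930

Final: 3.7930


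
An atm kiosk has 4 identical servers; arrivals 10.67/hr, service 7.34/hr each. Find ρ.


ρ = λ/(cμ) = 10.67/(4·7.34) = 10.67/29.36 = 0.3634

Final: 0.3634


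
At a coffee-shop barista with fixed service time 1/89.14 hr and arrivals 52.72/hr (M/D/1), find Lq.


ρ = 52.72/89.14 = 0.5914
M/D/1: Lq = ρ²/(2(1−ρ)) = 0.3498/(2·0.4086) = 0.42806

Final: 0.42806


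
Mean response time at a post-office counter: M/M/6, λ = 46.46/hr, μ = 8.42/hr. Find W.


a = 5.5178; ρ = 0.9196; P₀ = 0.001616
Lq = P₀·a^c·ρ/(c!(1−ρ)²) = 9.02081
Wq = Lq/λ = 9.02081/46.46 = 0.19416 hr
W = Wq + 1/μ = 0.19416 + 0.11876 = 0.31293 hr

Final: 0.31293 hr


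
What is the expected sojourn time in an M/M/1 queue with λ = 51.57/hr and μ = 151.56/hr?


W = 1/(μ−λ) = 1/(151.56 − 51.57) = 1/99.99 = 0.01000 hr

Final: 0.01000 hr


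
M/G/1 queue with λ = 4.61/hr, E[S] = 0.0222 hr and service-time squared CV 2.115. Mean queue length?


ρ = λ·E[S] = 4.61·0.0222 = 0.1023
Lq = ρ²(1+C_s²)/(2(1−ρ)) = 0.01047·(1+2.115)/(2·0.8977)
= 0.01047·3.1150/1.7953 = 0.01817

Final: 0.01817


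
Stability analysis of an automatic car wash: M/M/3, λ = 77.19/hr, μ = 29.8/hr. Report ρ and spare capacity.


Total capacity cμ = 3·29.8 = 89.40/hr
ρ = λ/(cμ) = 77.19/89.40 = 0.8634
Stable ⇔ ρ < 1: YES
Spare capacity = cμ − λ = 89.40 − 77.19 = 12.21/hr

Final: ρ = 0.8634; stable; margin = 12.21/hr


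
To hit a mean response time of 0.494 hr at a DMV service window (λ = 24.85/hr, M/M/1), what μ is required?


W = 1/(μ−λ) ⇒ μ − λ = 1/W = 1/0.494 = 2.0243
μ = λ + 1/W = 24.85 + 2.0243 = 26.8743 per hr

Final: 26.8743 /hr


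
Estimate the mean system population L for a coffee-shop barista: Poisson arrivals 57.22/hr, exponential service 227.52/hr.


ρ = λ/μ = 57.22/227.52 = 0.2515
L = ρ/(1−ρ) = 0.2515/(1 − 0.2515) = 0.2515/0.7485 = 0.3360

Final: 0.3360


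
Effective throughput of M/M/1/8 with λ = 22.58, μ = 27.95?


ρ = 0.8079; P_K = (1−ρ)ρ^8/(1−ρ^9) = 0.040848
λ_eff = λ(1 − P_K) = 22.58·(1 − 0.040848) = 22.58·0.959152 = 21.6577 /hr

Final: 21.6577 /hr


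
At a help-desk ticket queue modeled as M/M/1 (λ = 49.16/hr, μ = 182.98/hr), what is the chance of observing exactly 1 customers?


ρ = 49.16/182.98 = 0.2687
P_n = (1−ρ)·ρ^n = (1 − 0.2687)·0.2687^1 = 0.7313·0.268663 = 0.196483

Final: 0.196483


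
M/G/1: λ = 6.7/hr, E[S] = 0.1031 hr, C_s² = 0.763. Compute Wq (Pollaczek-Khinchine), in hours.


ρ = λ·E[S] = 6.7·0.1031 = 0.6908
E[S²] = E[S]²(1+C_s²) = 0.1031²·(1+0.763) = 0.018740
Wq = λ·E[S²]/(2(1−ρ)) = 6.7·0.018740/(2·0.3092) = 0.20302 hr

Final: 0.20302 hr


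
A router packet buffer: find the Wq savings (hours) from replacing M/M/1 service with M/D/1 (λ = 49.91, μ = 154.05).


ρ = 49.91/154.05 = 0.3240
Wq(M/M/1) = ρ/(μ−λ) = 0.3240/104.14 = 0.003111 hr
Wq(M/D/1) = ρ/(2(μ−λ)) = 0.001556 hr
Savings = 0.003111 − 0.001556 = 0.001556 hr

Final: 0.001556 hr


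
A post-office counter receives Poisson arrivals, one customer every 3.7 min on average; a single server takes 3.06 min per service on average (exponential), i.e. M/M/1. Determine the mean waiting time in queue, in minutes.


λ = 60/3.7 = 16.2162 /hr
μ = 60/3.06 = 19.6078 /hr
ρ = λ/μ = 16.2162/19.6078 = 0.8270
Wq = ρ/(μ−λ) = 0.8270/(19.6078−16.2162) = 0.24384 hr
In minutes: 0.24384·60 = 14.631 min

Final: 14.631 min


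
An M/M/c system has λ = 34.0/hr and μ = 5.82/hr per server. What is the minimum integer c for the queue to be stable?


Stability requires cμ > λ ⇔ c > λ/μ.
λ/μ = 34.0/5.82 = 5.8419
Minimum integer c = ⌊5.8419⌋ + 1 = 6
Check: 6·5.82 = 34.92 > 34.0, while 5·5.82 = 29.10 ≤ 34.0

Final: 6 servers


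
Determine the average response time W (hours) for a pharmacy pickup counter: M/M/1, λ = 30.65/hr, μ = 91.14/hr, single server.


W = 1/(μ−λ) = 1/(91.14 − 30.65) = 1/60.49 = 0.01653 hr

Final: 0.01653 hr


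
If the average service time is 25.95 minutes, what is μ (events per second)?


μ = 1/(service time) in consistent units.
1 second = 0.0166667 min, so μ = 0.0166667/25.95 = 0.0006423 per second

Final: 0.0006423 /sec


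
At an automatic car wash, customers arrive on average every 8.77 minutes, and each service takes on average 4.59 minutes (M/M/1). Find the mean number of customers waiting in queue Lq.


λ = 60/8.77 = 6.8415 /hr
μ = 60/4.59 = 13.0719 /hr
ρ = λ/μ = 6.8415/13.0719 = 0.5234
Lq = ρ²/(1−ρ) = 0.2739/0.4766 = 0.5747

Final: 0.5747


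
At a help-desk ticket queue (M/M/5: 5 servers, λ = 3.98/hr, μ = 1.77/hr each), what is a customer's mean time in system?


a = 2.2486; ρ = 0.4497; P₀ = 0.104088
Lq = P₀·a^c·ρ/(c!(1−ρ)²) = 0.07405
Wq = Lq/λ = 0.07405/3.98 = 0.01861 hr
W = Wq + 1/μ = 0.01861 + 0.56497 = 0.58358 hr

Final: 0.58358 hr


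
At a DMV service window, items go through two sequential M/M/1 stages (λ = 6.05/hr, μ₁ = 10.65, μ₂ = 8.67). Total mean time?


Each node sees arrival rate λ = 6.05/hr (tandem ⇒ throughput preserved).
W₁ = 1/(μ₁−λ) = 1/(10.65−6.05) = 0.21739 hr
W₂ = 1/(μ₂−λ) = 1/(8.67−6.05) = 0.38168 hr
W_total = W₁ + W₂ = 0.21739 + 0.38168 = 0.59907 hr

Final: 0.59907 hr


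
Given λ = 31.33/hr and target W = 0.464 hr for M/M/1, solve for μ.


W = 1/(μ−λ) ⇒ μ − λ = 1/W = 1/0.464 = 2.1552
μ = λ + 1/W = 31.33 + 2.1552 = 33.4852 per hr

Final: 33.4852 /hr


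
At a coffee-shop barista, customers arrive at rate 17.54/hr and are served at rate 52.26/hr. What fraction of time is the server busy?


ρ = λ/μ = 17.54/52.26 = 0.3356

Final: 0.3356


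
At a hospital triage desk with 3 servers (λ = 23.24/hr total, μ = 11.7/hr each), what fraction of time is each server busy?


ρ = λ/(cμ) = 23.24/(3·11.7) = 23.24/35.10 = 0.6621

Final: 0.6621


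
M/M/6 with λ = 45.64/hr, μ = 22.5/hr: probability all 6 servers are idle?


a = λ/μ = 45.64/22.5 = 2.0284; ρ = a/c = 0.3381
Σ_{k=0}^{5} a^k/k! (terms k=0..5) = 1.00000 + 2.02844 + 2.05729 + 1.39104 + 0.70541 + 0.28618 = 7.46836
Tail: a^6/(6!(1−ρ)) = 69.65924/(720·0.6619) = 0.14616
P₀ = 1/(7.46836 + 0.14616) = 1/7.61452 = 0.131328

Final: 0.131328


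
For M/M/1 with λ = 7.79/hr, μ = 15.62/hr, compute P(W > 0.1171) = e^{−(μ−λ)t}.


W ~ Exponential(μ−λ) for M/M/1.
μ − λ = 15.62 − 7.79 = 7.8300
P(W > t) = e^{−(μ−λ)t} = e^{−0.9169} = 0.399759

Final: 0.399759


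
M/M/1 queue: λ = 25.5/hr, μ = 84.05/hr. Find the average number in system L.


ρ = λ/μ = 25.5/84.05 = 0.3034
L = ρ/(1−ρ) = 0.3034/(1 − 0.3034) = 0.3034/0.6966 = 0.4355

Final: 0.4355


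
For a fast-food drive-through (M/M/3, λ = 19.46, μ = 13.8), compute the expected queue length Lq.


a = λ/μ = 1.4101; ρ = a/3 = 0.4700
P₀ = 0.233303
Lq = P₀·a^c·ρ / (c!·(1−ρ)²) = 0.233303·2.80409·0.4700/(6·0.28085)
= 0.18249

Final: 0.18249


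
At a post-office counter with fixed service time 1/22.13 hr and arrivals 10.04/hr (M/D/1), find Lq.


ρ = 10.04/22.13 = 0.4537
M/D/1: Lq = ρ²/(2(1−ρ)) = 0.2058/(2·0.5463) = 0.18838

Final: 0.18838


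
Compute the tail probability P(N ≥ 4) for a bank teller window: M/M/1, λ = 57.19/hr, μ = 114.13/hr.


ρ = 57.19/114.13 = 0.5011
P(N ≥ n) = ρ^n = 0.5011^4 = 0.063049

Final: 0.063049


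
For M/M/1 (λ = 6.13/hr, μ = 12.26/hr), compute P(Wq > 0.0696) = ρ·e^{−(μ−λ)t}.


ρ = 6.13/12.26 = 0.5000
P(Wq > t) = ρ·e^{−(μ−λ)t} = 0.5000·e^{−0.4266}
= 0.5000·0.652693 = 0.326347

Final: 0.326347


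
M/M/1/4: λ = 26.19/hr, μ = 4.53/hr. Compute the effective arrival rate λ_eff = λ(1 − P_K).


ρ = 5.7815; P_K = (1−ρ)ρ^4/(1−ρ^5) = 0.827161
λ_eff = λ(1 − P_K) = 26.19·(1 − 0.827161) = 26.19·0.172839 = 4.5266 /hr

Final: 4.5266 /hr


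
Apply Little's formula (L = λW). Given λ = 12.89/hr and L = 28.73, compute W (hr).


W = L/λ = 28.73/12.89 = 2.2289 hr

Final: 2.2289 hr


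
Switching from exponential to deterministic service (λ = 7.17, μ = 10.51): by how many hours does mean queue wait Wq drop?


ρ = 7.17/10.51 = 0.6822
Wq(M/M/1) = ρ/(μ−λ) = 0.6822/3.34 = 0.20425 hr
Wq(M/D/1) = ρ/(2(μ−λ)) = 0.10213 hr
Savings = 0.20425 − 0.10213 = 0.10213 hr

Final: 0.10213 hr


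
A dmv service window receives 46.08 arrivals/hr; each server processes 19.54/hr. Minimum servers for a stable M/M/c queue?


Stability requires cμ > λ ⇔ c > λ/μ.
λ/μ = 46.08/19.54 = 2.3582
Minimum integer c = ⌊2.3582⌋ + 1 = 3
Check: 3·19.54 = 58.62 > 46.08, while 2·19.54 = 39.08 ≤ 46.08

Final: 3 servers


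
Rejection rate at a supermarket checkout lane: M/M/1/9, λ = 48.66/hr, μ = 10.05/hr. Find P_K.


ρ = λ/μ = 48.66/10.05 = 4.8418
P_K = (1−ρ)ρ^K/(1−ρ^(K+1)) = (-3.8418·1462360.290487)/(1 − 7080442.958714)
= -5618082.668227/-7080441.958714 = 0.793465

Final: 0.793465


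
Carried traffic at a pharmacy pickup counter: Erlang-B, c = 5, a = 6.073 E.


B(5,6.073) = 0.365467 (Erlang-B)
Carried load = a(1 − B) = 6.073·(1 − 0.365467) = 6.073·0.634533 = 3.8535 E

Final: 3.8535 Erlangs


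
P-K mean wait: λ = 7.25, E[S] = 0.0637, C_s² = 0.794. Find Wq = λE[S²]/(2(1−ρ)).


ρ = λ·E[S] = 7.25·0.0637 = 0.4618
E[S²] = E[S]²(1+C_s²) = 0.0637²·(1+0.794) = 0.007279
Wq = λ·E[S²]/(2(1−ρ)) = 7.25·0.007279/(2·0.5382) = 0.04903 hr

Final: 0.04903 hr


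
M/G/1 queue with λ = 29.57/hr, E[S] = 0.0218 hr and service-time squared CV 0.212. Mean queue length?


ρ = λ·E[S] = 29.57·0.0218 = 0.6446
Lq = ρ²(1+C_s²)/(2(1−ρ)) = 0.4155·(1+0.212)/(2·0.3554)
= 0.4155·1.2120/0.7107 = 0.70860

Final: 0.70860


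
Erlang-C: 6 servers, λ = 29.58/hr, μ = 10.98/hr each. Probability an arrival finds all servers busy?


a = λ/μ = 2.6940; ρ = a/6 = 0.4490
P₀ = 0.067014 (from M/M/c formula)
C(c,a) = [a^c/(c!(1−ρ))]·P₀ = [382.27419/(720·0.5510)]·0.067014
= 0.96358·0.067014 = 0.064574

Final: 0.064574


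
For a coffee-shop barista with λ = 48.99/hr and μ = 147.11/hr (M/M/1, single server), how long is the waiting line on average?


ρ = 48.99/147.11 = 0.3330
Lq = ρ²/(1−ρ) = 0.1109/0.6670 = 0.1663

Final: 0.1663


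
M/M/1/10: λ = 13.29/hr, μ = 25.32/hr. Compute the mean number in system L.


ρ = 13.29/25.32 = 0.5249
L = ρ[1 − (K+1)ρ^K + Kρ^(K+1)] / [(1−ρ)(1−ρ^(K+1))]
Numerator: 0.5249·(1 − 11·0.001587 + 10·0.0008331) = 0.520090
Denominator: (0.4751)·(0.999167) = 0.474723
L = 0.520090/0.474723 = 1.0956

Final: 1.0956


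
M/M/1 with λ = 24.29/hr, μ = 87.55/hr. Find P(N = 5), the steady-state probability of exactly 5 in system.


ρ = 24.29/87.55 = 0.2774
P_n = (1−ρ)·ρ^n = (1 − 0.2774)·0.2774^5 = 0.7226·0.001644 = 0.001188

Final: 0.001188


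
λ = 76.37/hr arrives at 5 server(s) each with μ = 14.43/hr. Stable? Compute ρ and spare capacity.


Total capacity cμ = 5·14.43 = 72.15/hr
ρ = λ/(cμ) = 76.37/72.15 = 1.0585
Stable ⇔ ρ < 1: NO
Spare capacity = cμ − λ = 72.15 − 76.37 = -4.22/hr

Final: ρ = 1.0585; unstable; margin = -4.22/hr


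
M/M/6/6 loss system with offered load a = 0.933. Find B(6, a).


B(c,a) = (a^c/c!) / Σ_{k=0}^{c} a^k/k!
a^6/6! = 0.0009161
Σ terms (k=0..6): 1.00000 + 0.93300 + 0.43524 + 0.13536 + 0.03157 + 0.005892 + 0.0009161 = 2.541986
B = 0.0009161/2.541986 = 0.0003604

Final: 0.0003604


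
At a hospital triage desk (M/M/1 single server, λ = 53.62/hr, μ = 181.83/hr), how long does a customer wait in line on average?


ρ = 53.62/181.83 = 0.2949
Wq = ρ/(μ−λ) = 0.2949/(181.83 − 53.62) = 0.2949/128.21 = 0.002300 hr

Final: 0.002300 hr


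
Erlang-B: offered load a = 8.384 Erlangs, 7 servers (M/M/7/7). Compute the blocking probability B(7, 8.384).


B(c,a) = (a^c/c!) / Σ_{k=0}^{c} a^k/k!
a^7/7! = 577.734564
Σ terms (k=0..7): 1.00000 + 8.38400 + 35.14573 + 98.22059 + 205.87037 + 345.20343 + 482.36426 + 577.73456 = 1753.922942
B = 577.734564/1753.922942 = 0.329396

Final: 0.329396


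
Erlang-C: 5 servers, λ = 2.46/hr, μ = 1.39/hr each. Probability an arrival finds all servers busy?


a = λ/μ = 1.7698; ρ = a/5 = 0.3540
P₀ = 0.169709 (from M/M/c formula)
C(c,a) = [a^c/(c!(1−ρ))]·P₀ = [17.36207/(120·0.6460)]·0.169709
= 0.22395·0.169709 = 0.038007

Final: 0.038007


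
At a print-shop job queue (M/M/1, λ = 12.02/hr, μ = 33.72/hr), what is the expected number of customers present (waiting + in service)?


ρ = λ/μ = 12.02/33.72 = 0.3565
L = ρ/(1−ρ) = 0.3565/(1 − 0.3565) = 0.3565/0.6435 = 0.5539

Final: 0.5539


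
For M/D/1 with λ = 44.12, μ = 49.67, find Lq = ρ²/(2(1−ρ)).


ρ = 44.12/49.67 = 0.8883
M/D/1: Lq = ρ²/(2(1−ρ)) = 0.7890/(2·0.1117) = 3.53064

Final: 3.53064


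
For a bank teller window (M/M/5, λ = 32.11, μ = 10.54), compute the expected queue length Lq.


a = λ/μ = 3.0465; ρ = a/5 = 0.6093
P₀ = 0.044276
Lq = P₀·a^c·ρ / (c!·(1−ρ)²) = 0.044276·262.42093·0.6093/(120·0.15265)
= 0.38647

Final: 0.38647


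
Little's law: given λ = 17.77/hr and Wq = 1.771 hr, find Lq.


Lq = λWq = 17.77·1.771 = 31.4707

Final: 31.4707


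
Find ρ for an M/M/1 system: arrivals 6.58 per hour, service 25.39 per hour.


ρ = λ/μ = 6.58/25.39 = 0.2592

Final: 0.2592


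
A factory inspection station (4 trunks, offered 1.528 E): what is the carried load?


B(4,1.528) = 0.050283 (Erlang-B)
Carried load = a(1 − B) = 1.528·(1 − 0.050283) = 1.528·0.949717 = 1.4512 E

Final: 1.4512 Erlangs


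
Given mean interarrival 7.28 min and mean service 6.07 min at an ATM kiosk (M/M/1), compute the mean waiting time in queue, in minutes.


λ = 60/7.28 = 8.2418 /hr
μ = 60/6.07 = 9.8847 /hr
ρ = λ/μ = 8.2418/9.8847 = 0.8338
Wq = ρ/(μ−λ) = 0.8338/(9.8847−8.2418) = 0.50751 hr
In minutes: 0.50751·60 = 30.450 min

Final: 30.450 min


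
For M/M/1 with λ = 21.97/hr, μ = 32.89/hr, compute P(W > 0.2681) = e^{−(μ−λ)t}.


W ~ Exponential(μ−λ) for M/M/1.
μ − λ = 32.89 − 21.97 = 10.9200
P(W > t) = e^{−(μ−λ)t} = e^{−2.9277} = 0.053523

Final: 0.053523


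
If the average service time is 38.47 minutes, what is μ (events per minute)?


μ = 1/(service time) in consistent units.
1 minute = 1 min, so μ = 1/38.47 = 0.02599 per minute

Final: 0.02599 /min


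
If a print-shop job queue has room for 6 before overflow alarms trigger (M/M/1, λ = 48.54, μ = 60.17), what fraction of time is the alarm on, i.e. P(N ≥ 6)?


ρ = 48.54/60.17 = 0.8067
P(N ≥ n) = ρ^n = 0.8067^6 = 0.275625

Final: 0.275625


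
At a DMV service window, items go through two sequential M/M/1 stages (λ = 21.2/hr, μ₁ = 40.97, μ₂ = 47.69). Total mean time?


Each node sees arrival rate λ = 21.2/hr (tandem ⇒ throughput preserved).
W₁ = 1/(μ₁−λ) = 1/(40.97−21.2) = 0.05058 hr
W₂ = 1/(μ₂−λ) = 1/(47.69−21.2) = 0.03775 hr
W_total = W₁ + W₂ = 0.05058 + 0.03775 = 0.08833 hr

Final: 0.08833 hr


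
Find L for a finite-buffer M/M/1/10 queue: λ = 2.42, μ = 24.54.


ρ = 2.42/24.54 = 0.09861
L = ρ[1 − (K+1)ρ^K + Kρ^(K+1)] / [(1−ρ)(1−ρ^(K+1))]
Numerator: 0.09861·(1 − 11·8.698e-11 + 10·8.577e-12) = 0.098615
Denominator: (0.9014)·(1.000000) = 0.901385
L = 0.098615/0.901385 = 0.1094

Final: 0.1094


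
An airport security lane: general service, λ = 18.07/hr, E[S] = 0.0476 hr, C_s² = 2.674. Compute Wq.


ρ = λ·E[S] = 18.07·0.0476 = 0.8601
E[S²] = E[S]²(1+C_s²) = 0.0476²·(1+2.674) = 0.008324
Wq = λ·E[S²]/(2(1−ρ)) = 18.07·0.008324/(2·0.1399) = 0.53773 hr

Final: 0.53773 hr


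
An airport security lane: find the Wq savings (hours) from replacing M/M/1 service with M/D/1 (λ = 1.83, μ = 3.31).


ρ = 1.83/3.31 = 0.5529
Wq(M/M/1) = ρ/(μ−λ) = 0.5529/1.48 = 0.37356 hr
Wq(M/D/1) = ρ/(2(μ−λ)) = 0.18678 hr
Savings = 0.37356 − 0.18678 = 0.18678 hr

Final: 0.18678 hr


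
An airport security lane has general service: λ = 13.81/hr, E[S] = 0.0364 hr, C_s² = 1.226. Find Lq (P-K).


ρ = λ·E[S] = 13.81·0.0364 = 0.5027
Lq = ρ²(1+C_s²)/(2(1−ρ)) = 0.2527·(1+1.226)/(2·0.4973)
= 0.2527·2.2260/0.9946 = 0.56553

Final: 0.56553


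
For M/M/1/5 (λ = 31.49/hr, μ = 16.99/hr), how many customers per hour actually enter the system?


ρ = 1.8534; P_K = (1−ρ)ρ^5/(1−ρ^6) = 0.472109
λ_eff = λ(1 − P_K) = 31.49·(1 − 0.472109) = 31.49·0.527891 = 16.6233 /hr

Final: 16.6233 /hr


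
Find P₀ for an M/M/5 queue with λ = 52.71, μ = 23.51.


a = λ/μ = 52.71/23.51 = 2.2420; ρ = a/c = 0.4484
Σ_{k=0}^{4} a^k/k! (terms k=0..4) = 1.00000 + 2.24202 + 2.51334 + 1.87832 + 1.05281 = 8.68649
Tail: a^5/(5!(1−ρ)) = 56.65026/(120·0.5516) = 0.85586
P₀ = 1/(8.68649 + 0.85586) = 1/9.54235 = 0.104796

Final: 0.104796


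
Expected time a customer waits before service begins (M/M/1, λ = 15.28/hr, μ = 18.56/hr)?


ρ = 15.28/18.56 = 0.8233
Wq = ρ/(μ−λ) = 0.8233/(18.56 − 15.28) = 0.8233/3.28 = 0.2510 hr

Final: 0.2510 hr


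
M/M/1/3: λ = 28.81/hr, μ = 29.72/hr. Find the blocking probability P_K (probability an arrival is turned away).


ρ = λ/μ = 28.81/29.72 = 0.9694
P_K = (1−ρ)ρ^K/(1−ρ^(K+1)) = (0.03062·0.910927)/(1 − 0.883035)
= 0.027892/0.116965 = 0.238462

Final: 0.238462


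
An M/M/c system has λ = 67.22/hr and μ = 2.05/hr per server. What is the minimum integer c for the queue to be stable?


Stability requires cμ > λ ⇔ c > λ/μ.
λ/μ = 67.22/2.05 = 32.7902
Minimum integer c = ⌊32.7902⌋ + 1 = 33
Check: 33·2.05 = 67.65 > 67.22, while 32·2.05 = 65.60 ≤ 67.22

Final: 33 servers


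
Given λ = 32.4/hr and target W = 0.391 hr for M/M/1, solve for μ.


W = 1/(μ−λ) ⇒ μ − λ = 1/W = 1/0.391 = 2.5575
μ = λ + 1/W = 32.4 + 2.5575 = 34.9575 per hr

Final: 34.9575 /hr


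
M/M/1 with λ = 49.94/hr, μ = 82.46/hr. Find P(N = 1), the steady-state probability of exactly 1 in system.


ρ = 49.94/82.46 = 0.6056
P_n = (1−ρ)·ρ^n = (1 − 0.6056)·0.6056^1 = 0.3944·0.605627 = 0.238843

Final: 0.238843


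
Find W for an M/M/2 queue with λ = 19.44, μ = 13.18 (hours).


a = 1.4750; ρ = 0.7375; P₀ = 0.151092
Lq = P₀·a^c·ρ/(c!(1−ρ)²) = 1.75874
Wq = Lq/λ = 1.75874/19.44 = 0.09047 hr
W = Wq + 1/μ = 0.09047 + 0.07587 = 0.16634 hr

Final: 0.16634 hr


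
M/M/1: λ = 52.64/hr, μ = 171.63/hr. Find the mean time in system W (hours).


W = 1/(μ−λ) = 1/(171.63 − 52.64) = 1/118.99 = 0.008404 hr

Final: 0.008404 hr


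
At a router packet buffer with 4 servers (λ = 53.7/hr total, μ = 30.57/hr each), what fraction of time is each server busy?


ρ = λ/(cμ) = 53.7/(4·30.57) = 53.7/122.28 = 0.4392

Final: 0.4392


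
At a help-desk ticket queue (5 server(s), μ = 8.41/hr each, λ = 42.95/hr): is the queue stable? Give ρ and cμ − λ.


Total capacity cμ = 5·8.41 = 42.05/hr
ρ = λ/(cμ) = 42.95/42.05 = 1.0214
Stable ⇔ ρ < 1: NO
Spare capacity = cμ − λ = 42.05 − 42.95 = -0.90/hr

Final: ρ = 1.0214; unstable; margin = -0.90/hr


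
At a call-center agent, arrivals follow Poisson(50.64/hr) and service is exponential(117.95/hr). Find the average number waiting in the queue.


ρ = 50.64/117.95 = 0.4293
Lq = ρ²/(1−ρ) = 0.1843/0.5707 = 0.3230

Final: 0.3230


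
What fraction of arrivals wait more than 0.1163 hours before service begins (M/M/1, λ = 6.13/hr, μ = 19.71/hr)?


ρ = 6.13/19.71 = 0.3110
P(Wq > t) = ρ·e^{−(μ−λ)t} = 0.3110·e^{−1.5794}
= 0.3110·0.206108 = 0.064102

Final: 0.064102


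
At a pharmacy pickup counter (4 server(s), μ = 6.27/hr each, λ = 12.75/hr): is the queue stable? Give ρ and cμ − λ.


Total capacity cμ = 4·6.27 = 25.08/hr
ρ = λ/(cμ) = 12.75/25.08 = 0.5084
Stable ⇔ ρ < 1: YES
Spare capacity = cμ − λ = 25.08 − 12.75 = 12.33/hr

Final: ρ = 0.5084; stable; margin = 12.33/hr


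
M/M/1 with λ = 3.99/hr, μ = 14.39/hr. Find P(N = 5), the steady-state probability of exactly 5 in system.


ρ = 3.99/14.39 = 0.2773
P_n = (1−ρ)·ρ^n = (1 − 0.2773)·0.2773^5 = 0.7227·0.001639 = 0.001184

Final: 0.001184


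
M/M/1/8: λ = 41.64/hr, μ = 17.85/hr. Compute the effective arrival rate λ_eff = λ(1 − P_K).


ρ = 2.3328; P_K = (1−ρ)ρ^8/(1−ρ^9) = 0.571605
λ_eff = λ(1 − P_K) = 41.64·(1 − 0.571605) = 41.64·0.428395 = 17.8384 /hr

Final: 17.8384 /hr


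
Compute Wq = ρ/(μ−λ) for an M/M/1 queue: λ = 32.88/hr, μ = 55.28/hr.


ρ = 32.88/55.28 = 0.5948
Wq = ρ/(μ−λ) = 0.5948/(55.28 − 32.88) = 0.5948/22.40 = 0.02655 hr

Final: 0.02655 hr


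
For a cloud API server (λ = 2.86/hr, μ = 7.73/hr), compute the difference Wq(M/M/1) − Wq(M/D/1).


ρ = 2.86/7.73 = 0.3700
Wq(M/M/1) = ρ/(μ−λ) = 0.3700/4.87 = 0.07597 hr
Wq(M/D/1) = ρ/(2(μ−λ)) = 0.03799 hr
Savings = 0.07597 − 0.03799 = 0.03799 hr

Final: 0.03799 hr


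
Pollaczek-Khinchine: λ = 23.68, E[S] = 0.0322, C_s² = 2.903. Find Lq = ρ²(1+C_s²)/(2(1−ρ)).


ρ = λ·E[S] = 23.68·0.0322 = 0.7625
Lq = ρ²(1+C_s²)/(2(1−ρ)) = 0.5814·(1+2.903)/(2·0.2375)
= 0.5814·3.9030/0.4750 = 4.77719

Final: 4.77719


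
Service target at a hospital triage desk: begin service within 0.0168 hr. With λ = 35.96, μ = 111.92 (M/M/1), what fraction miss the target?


ρ = 35.96/111.92 = 0.3213
P(Wq > t) = ρ·e^{−(μ−λ)t} = 0.3213·e^{−1.2761}
= 0.3213·0.279116 = 0.089680

Final: 0.089680


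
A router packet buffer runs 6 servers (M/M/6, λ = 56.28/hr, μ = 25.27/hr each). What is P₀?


a = λ/μ = 56.28/25.27 = 2.2271; ρ = a/c = 0.3712
Σ_{k=0}^{5} a^k/k! (terms k=0..5) = 1.00000 + 2.22715 + 2.48009 + 1.84118 + 1.02514 + 0.45663 = 9.03018
Tail: a^6/(6!(1−ρ)) = 122.03744/(720·0.6288) = 0.26955
P₀ = 1/(9.03018 + 0.26955) = 1/9.29974 = 0.107530

Final: 0.107530


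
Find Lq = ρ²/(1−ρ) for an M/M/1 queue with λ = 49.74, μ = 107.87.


ρ = 49.74/107.87 = 0.4611
Lq = ρ²/(1−ρ) = 0.2126/0.5389 = 0.3946

Final: 0.3946


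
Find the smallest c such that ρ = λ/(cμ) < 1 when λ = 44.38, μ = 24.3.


Stability requires cμ > λ ⇔ c > λ/μ.
λ/μ = 44.38/24.3 = 1.8263
Minimum integer c = ⌊1.8263⌋ + 1 = 2
Check: 2·24.3 = 48.60 > 44.38, while 1·24.3 = 24.30 ≤ 44.38

Final: 2 servers
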